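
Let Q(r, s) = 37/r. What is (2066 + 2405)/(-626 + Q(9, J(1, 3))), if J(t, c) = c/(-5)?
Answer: -40239/5597 ≈ -7.1894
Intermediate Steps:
J(t, c) = -c/5 (J(t, c) = c*(-⅕) = -c/5)
(2066 + 2405)/(-626 + Q(9, J(1, 3))) = (2066 + 2405)/(-626 + 37/9) = 4471/(-626 + 37*(⅑)) = 4471/(-626 + 37/9) = 4471/(-5597/9) = 4471*(-9/5597) = -40239/5597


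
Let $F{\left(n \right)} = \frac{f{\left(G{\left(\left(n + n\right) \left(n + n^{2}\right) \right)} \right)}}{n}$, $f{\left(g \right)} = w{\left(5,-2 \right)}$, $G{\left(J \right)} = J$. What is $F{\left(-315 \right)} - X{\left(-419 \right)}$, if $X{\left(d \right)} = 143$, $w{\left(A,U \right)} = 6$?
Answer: $- \frac{15017}{105} \approx -143.02$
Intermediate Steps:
$f{\left(g \right)} = 6$
$F{\left(n \right)} = \frac{6}{n}$
$F{\left(-315 \right)} - X{\left(-419 \right)} = \frac{6}{-315} - 143 = 6 \left(- \frac{1}{315}\right) - 143 = - \frac{2}{105} - 143 = - \frac{15017}{105}$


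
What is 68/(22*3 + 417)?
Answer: 68/483 ≈ 0.14079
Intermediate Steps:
68/(22*3 + 417) = 68/(66 + 417) = 68/483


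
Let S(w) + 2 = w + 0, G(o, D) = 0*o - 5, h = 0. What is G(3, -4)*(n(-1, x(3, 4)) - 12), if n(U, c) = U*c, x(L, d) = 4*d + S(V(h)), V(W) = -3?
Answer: 115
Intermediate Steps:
G(o, D) = -5 (G(o, D) = 0 - 5 = -5)
S(w) = -2 + w (S(w) = -2 + (w + 0) = -2 + w)
x(L, d) = -5 + 4*d (x(L, d) = 4*d + (-2 - 3) = 4*d - 5 = -5 + 4*d)
G(3, -4)*(n(-1, x(3, 4)) - 12) = -5*(-(-5 + 4*4) - 12) = -5*(-(-5 + 16) - 12) = -5*(-1*11 - 12) = -5*(-11 - 12) = -5*(-23) = 115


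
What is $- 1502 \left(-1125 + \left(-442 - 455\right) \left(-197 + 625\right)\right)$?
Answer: $578331582$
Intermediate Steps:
$- 1502 \left(-1125 + \left(-442 - 455\right) \left(-197 + 625\right)\right) = - 1502 \left(-1125 - 383916\right) = \left(-1502\right) \left(-385041\right) = 578331582$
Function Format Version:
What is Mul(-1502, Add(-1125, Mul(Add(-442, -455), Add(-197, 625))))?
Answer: 578331582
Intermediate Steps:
Mul(-1502, Add(-1125, Mul(Add(-442, -455), Add(-197, 625)))) = Mul(-1502, Add(-1125, Mul(-897, 428))) = Mul(-1502, Add(-1125, -383916)) = Mul(-1502, -385041) = 578331582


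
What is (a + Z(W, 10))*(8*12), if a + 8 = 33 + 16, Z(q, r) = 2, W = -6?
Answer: 4128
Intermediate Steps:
a = 41 (a = -8 + (33 + 16) = -8 + 49 = 41)
(a + Z(W, 10))*(8*12) = (41 + 2)*(8*12) = 43*96 = 4128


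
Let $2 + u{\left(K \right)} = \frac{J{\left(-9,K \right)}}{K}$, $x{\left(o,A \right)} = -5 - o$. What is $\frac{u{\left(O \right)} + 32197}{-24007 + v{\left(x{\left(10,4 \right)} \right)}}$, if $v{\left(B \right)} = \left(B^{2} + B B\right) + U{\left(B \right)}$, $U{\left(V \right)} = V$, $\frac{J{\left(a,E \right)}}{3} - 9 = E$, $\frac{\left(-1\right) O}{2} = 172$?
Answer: $- \frac{11076085}{8108768} \approx -1.3659$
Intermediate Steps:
$O = -344$ ($O = \left(-2\right) 172 = -344$)
$J{\left(a,E \right)} = 27 + 3 E$
$u{\left(K \right)} = -2 + \frac{27 + 3 K}{K}$
$v{\left(B \right)} = B + 2 B^{2}$ ($v{\left(B \right)} = \left(B^{2} + B B\right) + B = \left(B^{2} + B^{2}\right) + B = 2 B^{2} + B = B + 2 B^{2}$)
$\frac{u{\left(O \right)} + 32197}{-24007 + v{\left(x{\left(10,4 \right)} \right)}} = \frac{\frac{27 - 344}{-344} + 32197}{-24007 + \left(-5 - 10\right) \left(1 + 2 \left(-5 - 10\right)\right)} = \frac{\left(- \frac{1}{344}\right) \left(-317\right) + 32197}{-24007 + \left(-5 - 10\right) \left(1 + 2 \left(-5 - 10\right)\right)} = \frac{\frac{317}{344} + 32197}{-24007 - 15 \left(1 + 2 \left(-15\right)\right)} = \frac{11076085}{344 \left(-24007 - 15 \left(1 - 30\right)\right)} = \frac{11076085}{344 \left(-24007 - -435\right)} = \frac{11076085}{344 \left(-24007 + 435\right)} = \frac{11076085}{344 \left(-23572\right)} = \frac{11076085}{344} \left(- \frac{1}{23572}\right) = - \frac{11076085}{8108768}$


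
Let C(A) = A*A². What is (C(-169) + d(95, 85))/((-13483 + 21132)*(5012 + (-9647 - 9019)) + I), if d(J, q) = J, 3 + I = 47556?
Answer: 4826714/104391893 ≈ 0.046236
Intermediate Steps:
I = 47553 (I = -3 + 47556 = 47553)
C(A) = A³
(C(-169) + d(95, 85))/((-13483 + 21132)*(5012 + (-9647 - 9019)) + I) = ((-169)³ + 95)/((-13483 + 21132)*(5012 + (-9647 - 9019)) + 47553) = (-4826809 + 95)/(7649*(5012 - 18666) + 47553) = -4826714/(7649*(-13654) + 47553) = -4826714/(-104439446 + 47553) = -4826714/(-104391893) = -4826714*(-1/104391893) = 4826714/104391893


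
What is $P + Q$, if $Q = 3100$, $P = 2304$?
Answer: $5404$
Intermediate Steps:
$P + Q = 2304 + 3100 = 5404$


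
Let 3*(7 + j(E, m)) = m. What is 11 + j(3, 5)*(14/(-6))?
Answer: 211/9 ≈ 23.444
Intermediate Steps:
j(E, m) = -7 + m/3
11 + j(3, 5)*(14/(-6)) = 11 + (-7 + (⅓)*5)*(14/(-6)) = 11 + (-7 + 5/3)*(14*(-⅙)) = 11 - 16/3*(-7/3) = 11 + 112/9 = 211/9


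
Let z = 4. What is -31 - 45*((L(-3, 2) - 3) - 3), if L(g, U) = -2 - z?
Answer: 509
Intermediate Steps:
L(g, U) = -6 (L(g, U) = -2 - 1*4 = -2 - 4 = -6)
-31 - 45*((L(-3, 2) - 3) - 3) = -31 - 45*((-6 - 3) - 3) = -31 - 45*(-9 - 3) = -31 - 45*(-12) = -31 + 540 = 509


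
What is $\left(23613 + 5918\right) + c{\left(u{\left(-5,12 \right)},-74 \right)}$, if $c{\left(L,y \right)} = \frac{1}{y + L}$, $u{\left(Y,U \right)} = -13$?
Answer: $\frac{2569196}{87} \approx 29531.0$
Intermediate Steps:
$c{\left(L,y \right)} = \frac{1}{L + y}$
$\left(23613 + 5918\right) + c{\left(u{\left(-5,12 \right)},-74 \right)} = \left(23613 + 5918\right) + \frac{1}{-13 - 74} = 29531 + \frac{1}{-87} = 29531 - \frac{1}{87} = \frac{2569196}{87}$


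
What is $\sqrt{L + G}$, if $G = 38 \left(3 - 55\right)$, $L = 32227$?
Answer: $13 \sqrt{179} \approx 173.93$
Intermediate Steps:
$G = -1976$ ($G = 38 \left(-52\right) = -1976$)
$\sqrt{L + G} = \sqrt{32227 - 1976} = \sqrt{30251} = 13 \sqrt{179}$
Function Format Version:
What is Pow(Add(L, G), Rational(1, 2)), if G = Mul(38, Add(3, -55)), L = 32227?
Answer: Mul(13, Pow(179, Rational(1, 2))) ≈ 173.93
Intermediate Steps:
G = -1976 (G = Mul(38, -52) = -1976)
Pow(Add(L, G), Rational(1, 2)) = Pow(Add(32227, -1976), Rational(1, 2)) = Pow(30251, Rational(1, 2)) = Mul(13, Pow(179, Rational(1, 2)))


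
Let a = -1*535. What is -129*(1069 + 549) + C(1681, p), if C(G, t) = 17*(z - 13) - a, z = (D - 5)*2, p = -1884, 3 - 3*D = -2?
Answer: -625564/3 ≈ -2.0852e+5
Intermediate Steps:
D = 5/3 (D = 1 - 1/3*(-2) = 1 + 2/3 = 5/3 ≈ 1.6667)
a = -535
z = -20/3 (z = (5/3 - 5)*2 = -10/3*2 = -20/3 ≈ -6.6667)
C(G, t) = 602/3 (C(G, t) = 17*(-20/3 - 13) - 1*(-535) = 17*(-59/3) + 535 = -1003/3 + 535 = 602/3)
-129*(1069 + 549) + C(1681, p) = -129*(1069 + 549) + 602/3 = -129*1618 + 602/3 = -208722 + 602/3 = -625564/3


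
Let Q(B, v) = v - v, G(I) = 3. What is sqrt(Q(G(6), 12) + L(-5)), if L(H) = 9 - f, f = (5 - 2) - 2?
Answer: 2*sqrt(2) ≈ 2.8284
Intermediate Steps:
Q(B, v) = 0
f = 1 (f = 3 - 2 = 1)
L(H) = 8 (L(H) = 9 - 1*1 = 9 - 1 = 8)
sqrt(Q(G(6), 12) + L(-5)) = sqrt(0 + 8) = sqrt(8) = 2*sqrt(2)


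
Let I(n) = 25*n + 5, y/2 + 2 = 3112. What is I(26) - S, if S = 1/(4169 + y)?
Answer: 6804794/10389 ≈ 655.00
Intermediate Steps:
y = 6220 (y = -4 + 2*3112 = -4 + 6224 = 6220)
I(n) = 5 + 25*n
S = 1/10389 (S = 1/(4169 + 6220) = 1/10389 ≈ 9.6256e-5)
I(26) - S = (5 + 25*26) - 1*1/10389 = (5 + 650) - 1/10389 = 655 - 1/10389 = 6804794/10389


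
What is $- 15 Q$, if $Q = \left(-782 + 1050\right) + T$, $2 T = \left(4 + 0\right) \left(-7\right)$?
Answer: $-3810$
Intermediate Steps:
$T = -14$ ($T = \frac{\left(4 + 0\right) \left(-7\right)}{2} = \frac{4 \left(-7\right)}{2} = \frac{1}{2} \left(-28\right) = -14$)
$Q = 254$ ($Q = \left(-782 + 1050\right) - 14 = 268 - 14 = 254$)
$- 15 Q = \left(-15\right) 254 = -3810$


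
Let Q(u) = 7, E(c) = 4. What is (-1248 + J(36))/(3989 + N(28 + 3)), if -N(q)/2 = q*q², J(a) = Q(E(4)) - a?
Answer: 1277/55593 ≈ 0.022971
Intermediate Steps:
J(a) = 7 - a
N(q) = -2*q³ (N(q) = -2*q*q² = -2*q³)
(-1248 + J(36))/(3989 + N(28 + 3)) = (-1248 + (7 - 1*36))/(3989 - 2*(28 + 3)³) = (-1248 + (7 - 36))/(3989 - 2*31³) = (-1248 - 29)/(3989 - 2*29791) = -1277/(3989 - 59582) = -1277/(-55593) = -1277*(-1/55593) = 1277/55593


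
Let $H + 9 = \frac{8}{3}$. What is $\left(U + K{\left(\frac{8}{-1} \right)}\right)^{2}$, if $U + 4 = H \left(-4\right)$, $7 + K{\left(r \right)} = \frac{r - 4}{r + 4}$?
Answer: $\frac{2704}{9} \approx 300.44$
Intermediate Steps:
$H = - \frac{19}{3}$ ($H = -9 + \frac{8}{3} = - \frac{19}{3} \approx -6.3333$)
$K{\left(r \right)} = -7 + \frac{-4 + r}{4 + r}$ ($K{\left(r \right)} = -7 + \frac{r - 4}{r + 4} = -7 + \frac{-4 + r}{4 + r}$)
$U = \frac{64}{3}$ ($U = -4 - - \frac{76}{3} = -4 + \frac{76}{3} = \frac{64}{3} \approx 21.333$)
$\left(U + K{\left(\frac{8}{-1} \right)}\right)^{2} = \left(\frac{64}{3} + \frac{2 \left(-16 - 3 \frac{8}{-1}\right)}{4 + \frac{8}{-1}}\right)^{2} = \left(\frac{64}{3} + \frac{2 \left(-16 - 3 \cdot 8 \left(-1\right)\right)}{4 + 8 \left(-1\right)}\right)^{2} = \left(\frac{64}{3} + \frac{2 \left(-16 - -24\right)}{4 - 8}\right)^{2} = \left(\frac{64}{3} + \frac{2 \left(-16 + 24\right)}{-4}\right)^{2} = \left(\frac{64}{3} + 2 \left(- \frac{1}{4}\right) 8\right)^{2} = \left(\frac{64}{3} - 4\right)^{2} = \left(\frac{52}{3}\right)^{2} = \frac{2704}{9}$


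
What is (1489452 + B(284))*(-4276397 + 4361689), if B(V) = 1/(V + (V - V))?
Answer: 9019722160187/71 ≈ 1.2704e+11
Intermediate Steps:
B(V) = 1/V (B(V) = 1/(V + 0) = 1/V)
(1489452 + B(284))*(-4276397 + 4361689) = (1489452 + 1/284)*(-4276397 + 4361689) = (1489452 + 1/284)*85292 = (423004369/284)*85292 = 9019722160187/71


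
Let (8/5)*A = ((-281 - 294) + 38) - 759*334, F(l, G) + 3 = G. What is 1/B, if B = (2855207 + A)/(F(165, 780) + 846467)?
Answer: 6777952/21571441 ≈ 0.31421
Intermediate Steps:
F(l, G) = -3 + G
A = -1270215/8 (A = 5*(((-281 - 294) + 38) - 759*334)/8 = 5*((-575 + 38) - 253506)/8 = 5*(-537 - 253506)/8 = (5/8)*(-254043) = -1270215/8 ≈ -1.5878e+5)
B = 21571441/6777952 (B = (2855207 - 1270215/8)/((-3 + 780) + 846467) = 21571441/(8*(777 + 846467)) = (21571441/8)/847244 = (21571441/8)*(1/847244) = 21571441/6777952 ≈ 3.1826)
1/B = 1/(21571441/6777952) = 6777952/21571441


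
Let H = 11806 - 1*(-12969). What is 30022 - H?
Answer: 5247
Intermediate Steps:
H = 24775 (H = 11806 + 12969 = 24775)
30022 - H = 30022 - 1*24775 = 30022 - 24775 = 5247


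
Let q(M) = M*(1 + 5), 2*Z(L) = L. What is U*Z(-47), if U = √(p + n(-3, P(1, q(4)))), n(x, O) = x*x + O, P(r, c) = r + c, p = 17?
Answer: -47*√51/2 ≈ -167.82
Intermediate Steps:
Z(L) = L/2
q(M) = 6*M (q(M) = M*6 = 6*M)
P(r, c) = c + r
n(x, O) = O + x² (n(x, O) = x² + O = O + x²)
U = √51 (U = √(17 + ((6*4 + 1) + (-3)²)) = √(17 + ((24 + 1) + 9)) = √(17 + (25 + 9)) = √(17 + 34) = √51 ≈ 7.1414)
U*Z(-47) = √51*((½)*(-47)) = √51*(-47/2) = -47*√51/2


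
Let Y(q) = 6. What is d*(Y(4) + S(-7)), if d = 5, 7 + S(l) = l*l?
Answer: 240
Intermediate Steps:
S(l) = -7 + l² (S(l) = -7 + l*l = -7 + l²)
d*(Y(4) + S(-7)) = 5*(6 + (-7 + (-7)²)) = 5*(6 + (-7 + 49)) = 5*(6 + 42) = 5*48 = 240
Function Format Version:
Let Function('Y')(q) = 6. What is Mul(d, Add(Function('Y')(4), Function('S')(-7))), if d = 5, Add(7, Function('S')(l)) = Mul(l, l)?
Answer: 240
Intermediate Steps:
Function('S')(l) = Add(-7, Pow(l, 2)) (Function('S')(l) = Add(-7, Mul(l, l)) = Add(-7, Pow(l, 2)))
Mul(d, Add(Function('Y')(4), Function('S')(-7))) = Mul(5, Add(6, Add(-7, Pow(-7, 2)))) = Mul(5, Add(6, Add(-7, 49))) = Mul(5, Add(6, 42)) = Mul(5, 48) = 240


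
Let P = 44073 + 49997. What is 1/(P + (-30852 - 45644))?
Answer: 1/17574 ≈ 5.6902e-5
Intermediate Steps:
P = 94070
1/(P + (-30852 - 45644)) = 1/(94070 + (-30852 - 45644)) = 1/(94070 - 76496) = 1/17574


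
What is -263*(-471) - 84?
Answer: 123789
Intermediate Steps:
-263*(-471) - 84 = 123873 - 84 = 123789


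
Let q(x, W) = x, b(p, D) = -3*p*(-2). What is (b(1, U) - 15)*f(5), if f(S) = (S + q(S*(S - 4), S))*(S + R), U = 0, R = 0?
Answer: -450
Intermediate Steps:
b(p, D) = 6*p
f(S) = S*(S + S*(-4 + S)) (f(S) = (S + S*(S - 4))*(S + 0) = (S + S*(-4 + S))*S = S*(S + S*(-4 + S)))
(b(1, U) - 15)*f(5) = (6*1 - 15)*(5²*(-3 + 5)) = (6 - 15)*(25*2) = -9*50 = -450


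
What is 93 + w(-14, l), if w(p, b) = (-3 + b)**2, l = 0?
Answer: 102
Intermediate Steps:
93 + w(-14, l) = 93 + (-3 + 0)**2 = 93 + (-3)**2 = 93 + 9 = 102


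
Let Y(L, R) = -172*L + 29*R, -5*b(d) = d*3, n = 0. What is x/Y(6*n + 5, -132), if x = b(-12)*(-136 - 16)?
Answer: 342/1465 ≈ 0.23345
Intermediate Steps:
b(d) = -3*d/5 (b(d) = -d*3/5 = -3*d/5)
x = -5472/5 (x = (-⅗*(-12))*(-136 - 16) = (36/5)*(-152) = -5472/5 ≈ -1094.4)
x/Y(6*n + 5, -132) = -5472/(5*(-172*(6*0 + 5) + 29*(-132))) = -5472/(5*(-172*(0 + 5) - 3828)) = -5472/(5*(-172*5 - 3828)) = -5472/(5*(-860 - 3828)) = -5472/5/(-4688) = -5472/5*(-1/4688) = 342/1465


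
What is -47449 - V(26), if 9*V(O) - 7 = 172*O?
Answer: -143840/3 ≈ -47947.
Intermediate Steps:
V(O) = 7/9 + 172*O/9 (V(O) = 7/9 + (172*O)/9 = 7/9 + 172*O/9)
-47449 - V(26) = -47449 - (7/9 + (172/9)*26) = -47449 - (7/9 + 4472/9) = -47449 - 1*1493/3 = -47449 - 1493/3 = -143840/3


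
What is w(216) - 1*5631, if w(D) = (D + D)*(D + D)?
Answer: 180993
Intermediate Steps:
w(D) = 4*D**2 (w(D) = (2*D)*(2*D) = 4*D**2)
w(216) - 1*5631 = 4*216**2 - 1*5631 = 4*46656 - 5631 = 186624 - 5631 = 180993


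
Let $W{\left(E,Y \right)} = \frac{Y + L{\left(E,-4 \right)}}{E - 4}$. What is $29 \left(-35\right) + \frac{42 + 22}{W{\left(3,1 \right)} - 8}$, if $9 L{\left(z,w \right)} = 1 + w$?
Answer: $- \frac{13291}{13} \approx -1022.4$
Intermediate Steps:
$L{\left(z,w \right)} = \frac{1}{9} + \frac{w}{9}$ ($L{\left(z,w \right)} = \frac{1 + w}{9} = \frac{1}{9} + \frac{w}{9}$)
$W{\left(E,Y \right)} = \frac{- \frac{1}{3} + Y}{-4 + E}$ ($W{\left(E,Y \right)} = \frac{Y + \left(\frac{1}{9} + \frac{1}{9} \left(-4\right)\right)}{E - 4} = \frac{Y + \left(\frac{1}{9} - \frac{4}{9}\right)}{-4 + E} = \frac{Y - \frac{1}{3}}{-4 + E} = \frac{- \frac{1}{3} + Y}{-4 + E}$)
$29 \left(-35\right) + \frac{42 + 22}{W{\left(3,1 \right)} - 8} = 29 \left(-35\right) + \frac{42 + 22}{\frac{- \frac{1}{3} + 1}{-4 + 3} - 8} = -1015 + \frac{64}{\frac{1}{-1} \cdot \frac{2}{3} - 8} = -1015 + \frac{64}{\left(-1\right) \frac{2}{3} - 8} = -1015 + \frac{64}{- \frac{2}{3} - 8} = -1015 + \frac{64}{- \frac{26}{3}} = -1015 + 64 \left(- \frac{3}{26}\right) = -1015 - \frac{96}{13} = - \frac{13291}{13}$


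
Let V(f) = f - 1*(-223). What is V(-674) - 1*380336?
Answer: -380787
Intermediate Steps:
V(f) = 223 + f (V(f) = f + 223 = 223 + f)
V(-674) - 1*380336 = (223 - 674) - 1*380336 = -451 - 380336 = -380787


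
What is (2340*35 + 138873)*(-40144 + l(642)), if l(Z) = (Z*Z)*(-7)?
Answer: -645825490716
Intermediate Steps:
l(Z) = -7*Z**2 (l(Z) = Z**2*(-7) = -7*Z**2)
(2340*35 + 138873)*(-40144 + l(642)) = (2340*35 + 138873)*(-40144 - 7*642**2) = (81900 + 138873)*(-40144 - 7*412164) = 220773*(-40144 - 2885148) = 220773*(-2925292) = -645825490716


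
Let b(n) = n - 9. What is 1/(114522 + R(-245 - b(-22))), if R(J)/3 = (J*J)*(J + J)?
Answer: -1/58687542 ≈ -1.7039e-8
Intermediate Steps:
b(n) = -9 + n
R(J) = 6*J³ (R(J) = 3*((J*J)*(J + J)) = 3*(J²*(2*J)) = 3*(2*J³) = 6*J³)
1/(114522 + R(-245 - b(-22))) = 1/(114522 + 6*(-245 - (-9 - 22))³) = 1/(114522 + 6*(-245 - 1*(-31))³) = 1/(114522 + 6*(-245 + 31)³) = 1/(114522 + 6*(-214)³) = 1/(114522 + 6*(-9800344)) = 1/(114522 - 58802064) = 1/(-58687542) = -1/58687542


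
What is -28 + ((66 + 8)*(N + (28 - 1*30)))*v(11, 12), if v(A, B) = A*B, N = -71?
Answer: -713092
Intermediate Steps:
-28 + ((66 + 8)*(N + (28 - 1*30)))*v(11, 12) = -28 + ((66 + 8)*(-71 + (28 - 1*30)))*(11*12) = -28 + (74*(-71 + (28 - 30)))*132 = -28 + (74*(-71 - 2))*132 = -28 + (74*(-73))*132 = -28 - 5402*132 = -28 - 713064 = -713092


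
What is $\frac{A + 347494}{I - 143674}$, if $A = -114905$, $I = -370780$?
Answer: $- \frac{232589}{514454} \approx -0.45211$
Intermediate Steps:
$\frac{A + 347494}{I - 143674} = \frac{-114905 + 347494}{-370780 - 143674} = \frac{232589}{-514454} = 232589 \left(- \frac{1}{514454}\right) = - \frac{232589}{514454}$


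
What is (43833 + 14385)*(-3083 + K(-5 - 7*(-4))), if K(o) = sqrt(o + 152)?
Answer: -179486094 + 291090*sqrt(7) ≈ -1.7872e+8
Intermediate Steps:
K(o) = sqrt(152 + o)
(43833 + 14385)*(-3083 + K(-5 - 7*(-4))) = (43833 + 14385)*(-3083 + sqrt(152 + (-5 - 7*(-4)))) = 58218*(-3083 + sqrt(152 + (-5 + 28))) = 58218*(-3083 + sqrt(152 + 23)) = 58218*(-3083 + sqrt(175)) = 58218*(-3083 + 5*sqrt(7)) = -179486094 + 291090*sqrt(7)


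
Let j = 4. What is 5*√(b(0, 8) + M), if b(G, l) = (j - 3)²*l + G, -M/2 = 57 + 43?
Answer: 40*I*√3 ≈ 69.282*I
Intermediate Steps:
M = -200 (M = -2*(57 + 43) = -2*100 = -200)
b(G, l) = G + l (b(G, l) = (4 - 3)²*l + G = 1²*l + G = 1*l + G = l + G = G + l)
5*√(b(0, 8) + M) = 5*√((0 + 8) - 200) = 5*√(8 - 200) = 5*√(-192) = 5*(8*I*√3) = 40*I*√3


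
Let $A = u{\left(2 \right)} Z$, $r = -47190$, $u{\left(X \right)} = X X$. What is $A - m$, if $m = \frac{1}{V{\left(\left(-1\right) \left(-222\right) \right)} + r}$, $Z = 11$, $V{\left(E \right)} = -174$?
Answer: $\frac{2084017}{47364} \approx 44.0$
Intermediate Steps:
$u{\left(X \right)} = X^{2}$
$m = - \frac{1}{47364}$ ($m = \frac{1}{-174 - 47190} = \frac{1}{-47364} = - \frac{1}{47364} \approx -2.1113 \cdot 10^{-5}$)
$A = 44$ ($A = 2^{2} \cdot 11 = 4 \cdot 11 = 44$)
$A - m = 44 - - \frac{1}{47364} = 44 + \frac{1}{47364} = \frac{2084017}{47364}$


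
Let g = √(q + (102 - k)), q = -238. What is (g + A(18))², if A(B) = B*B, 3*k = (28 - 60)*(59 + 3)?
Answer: 316504/3 + 432*√1182 ≈ 1.2035e+5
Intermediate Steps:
k = -1984/3 (k = ((28 - 60)*(59 + 3))/3 = (-32*62)/3 = (⅓)*(-1984) = -1984/3 ≈ -661.33)
A(B) = B²
g = 2*√1182/3 (g = √(-238 + (102 - 1*(-1984/3))) = √(-238 + (102 + 1984/3)) = √(-238 + 2290/3) = √(1576/3) = 2*√1182/3 ≈ 22.920)
(g + A(18))² = (2*√1182/3 + 18²)² = (2*√1182/3 + 324)² = (324 + 2*√1182/3)²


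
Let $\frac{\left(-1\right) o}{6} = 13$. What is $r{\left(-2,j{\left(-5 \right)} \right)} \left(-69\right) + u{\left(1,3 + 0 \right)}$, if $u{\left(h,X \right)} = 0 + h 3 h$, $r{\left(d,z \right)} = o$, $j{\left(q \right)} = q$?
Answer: $5385$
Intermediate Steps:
$o = -78$ ($o = \left(-6\right) 13 = -78$)
$r{\left(d,z \right)} = -78$
$u{\left(h,X \right)} = 3 h^{2}$ ($u{\left(h,X \right)} = 0 + 3 h h = 0 + 3 h^{2} = 3 h^{2}$)
$r{\left(-2,j{\left(-5 \right)} \right)} \left(-69\right) + u{\left(1,3 + 0 \right)} = \left(-78\right) \left(-69\right) + 3 \cdot 1^{2} = 5382 + 3 \cdot 1 = 5382 + 3 = 5385$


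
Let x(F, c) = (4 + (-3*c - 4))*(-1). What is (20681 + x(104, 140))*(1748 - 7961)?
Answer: -131100513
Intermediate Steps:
x(F, c) = 3*c (x(F, c) = (4 + (-4 - 3*c))*(-1) = -3*c*(-1) = 3*c)
(20681 + x(104, 140))*(1748 - 7961) = (20681 + 3*140)*(1748 - 7961) = (20681 + 420)*(-6213) = 21101*(-6213) = -131100513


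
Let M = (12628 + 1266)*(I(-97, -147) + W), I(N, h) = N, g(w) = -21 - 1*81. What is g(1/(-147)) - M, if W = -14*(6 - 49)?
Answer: -7016572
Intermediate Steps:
g(w) = -102 (g(w) = -21 - 81 = -102)
W = 602 (W = -14*(-43) = 602)
M = 7016470 (M = (12628 + 1266)*(-97 + 602) = 13894*505 = 7016470)
g(1/(-147)) - M = -102 - 1*7016470 = -102 - 7016470 = -7016572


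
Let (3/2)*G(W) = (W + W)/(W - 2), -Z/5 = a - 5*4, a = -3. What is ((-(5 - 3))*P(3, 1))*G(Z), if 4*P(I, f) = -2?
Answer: 460/339 ≈ 1.3569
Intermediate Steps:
P(I, f) = -½ (P(I, f) = (¼)*(-2) = -½)
Z = 115 (Z = -5*(-3 - 5*4) = -5*(-3 - 20) = -5*(-23) = 115)
G(W) = 4*W/(3*(-2 + W)) (G(W) = 2*((W + W)/(W - 2))/3 = 2*((2*W)/(-2 + W))/3 = 2*(2*W/(-2 + W))/3 = 4*W/(3*(-2 + W)))
((-(5 - 3))*P(3, 1))*G(Z) = (-(5 - 3)*(-½))*((4/3)*115/(-2 + 115)) = (-1*2*(-½))*((4/3)*115/113) = (-2*(-½))*((4/3)*115*(1/113)) = 1*(460/339) = 460/339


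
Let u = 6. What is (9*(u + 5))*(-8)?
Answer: -792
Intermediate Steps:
(9*(u + 5))*(-8) = (9*(6 + 5))*(-8) = (9*11)*(-8) = 99*(-8) = -792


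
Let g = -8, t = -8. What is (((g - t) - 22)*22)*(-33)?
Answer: 15972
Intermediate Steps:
(((g - t) - 22)*22)*(-33) = (((-8 - 1*(-8)) - 22)*22)*(-33) = (((-8 + 8) - 22)*22)*(-33) = ((0 - 22)*22)*(-33) = -22*22*(-33) = -484*(-33) = 15972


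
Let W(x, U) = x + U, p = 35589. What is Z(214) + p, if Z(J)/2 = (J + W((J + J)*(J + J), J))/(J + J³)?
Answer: 1629871149/45797 ≈ 35589.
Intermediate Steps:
W(x, U) = U + x
Z(J) = 2*(2*J + 4*J²)/(J + J³) (Z(J) = 2*((J + (J + (J + J)*(J + J)))/(J + J³)) = 2*((J + (J + (2*J)*(2*J)))/(J + J³)) = 2*((J + (J + 4*J²))/(J + J³)) = 2*((2*J + 4*J²)/(J + J³)) = 2*(2*J + 4*J²)/(J + J³))
Z(214) + p = 4*(1 + 2*214)/(1 + 214²) + 35589 = 4*(1 + 428)/(1 + 45796) + 35589 = 4*429/45797 + 35589 = 4*(1/45797)*429 + 35589 = 1716/45797 + 35589 = 1629871149/45797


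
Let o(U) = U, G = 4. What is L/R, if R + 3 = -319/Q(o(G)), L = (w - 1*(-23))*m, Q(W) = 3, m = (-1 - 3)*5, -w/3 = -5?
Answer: 285/41 ≈ 6.9512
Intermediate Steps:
w = 15 (w = -3*(-5) = 15)
m = -20 (m = -4*5 = -20)
L = -760 (L = (15 - 1*(-23))*(-20) = (15 + 23)*(-20) = 38*(-20) = -760)
R = -328/3 (R = -3 - 319/3 = -328/3 ≈ -109.33)
L/R = -760/(-328/3) = -760*(-3/328) = 285/41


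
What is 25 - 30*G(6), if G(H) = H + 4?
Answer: -275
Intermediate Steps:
G(H) = 4 + H
25 - 30*G(6) = 25 - 30*(4 + 6) = 25 - 30*10 = 25 - 300 = -275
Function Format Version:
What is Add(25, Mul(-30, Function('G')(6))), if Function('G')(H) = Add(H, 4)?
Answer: -275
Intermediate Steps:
Function('G')(H) = Add(4, H)
Add(25, Mul(-30, Function('G')(6))) = Add(25, Mul(-30, Add(4, 6))) = Add(25, Mul(-30, 10)) = Add(25, -300) = -275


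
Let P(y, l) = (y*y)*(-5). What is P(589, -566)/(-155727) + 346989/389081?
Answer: 66267036728/5508219717 ≈ 12.031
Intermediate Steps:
P(y, l) = -5*y² (P(y, l) = y²*(-5) = -5*y²)
P(589, -566)/(-155727) + 346989/389081 = -5*589²/(-155727) + 346989/389081 = -5*346921*(-1/155727) + 346989*(1/389081) = -1734605*(-1/155727) + 346989/389081 = 1734605/155727 + 346989/389081 = 66267036728/5508219717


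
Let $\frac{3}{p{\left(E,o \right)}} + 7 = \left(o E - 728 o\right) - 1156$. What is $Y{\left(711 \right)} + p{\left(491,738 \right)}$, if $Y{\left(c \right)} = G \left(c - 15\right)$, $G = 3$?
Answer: $\frac{367632069}{176069} \approx 2088.0$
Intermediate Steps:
$p{\left(E,o \right)} = \frac{3}{-1163 - 728 o + E o}$ ($p{\left(E,o \right)} = \frac{3}{-7 - \left(1156 + 728 o - o E\right)} = \frac{3}{-7 - \left(1156 + 728 o - E o\right)} = \frac{3}{-1163 - 728 o + E o}$)
$Y{\left(c \right)} = -45 + 3 c$ ($Y{\left(c \right)} = 3 \left(c - 15\right) = 3 \left(-15 + c\right) = -45 + 3 c$)
$Y{\left(711 \right)} + p{\left(491,738 \right)} = \left(-45 + 3 \cdot 711\right) + \frac{3}{-1163 - 537264 + 491 \cdot 738} = \left(-45 + 2133\right) + \frac{3}{-1163 - 537264 + 362358} = 2088 + \frac{3}{-176069} = 2088 + 3 \left(- \frac{1}{176069}\right) = 2088 - \frac{3}{176069} = \frac{367632069}{176069}$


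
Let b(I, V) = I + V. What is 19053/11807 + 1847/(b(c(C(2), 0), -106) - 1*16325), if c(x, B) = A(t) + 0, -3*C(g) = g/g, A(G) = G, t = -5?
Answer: 291347579/194059852 ≈ 1.5013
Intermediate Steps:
C(g) = -⅓ (C(g) = -g/(3*g) = -⅓*1 = -⅓)
c(x, B) = -5 (c(x, B) = -5 + 0 = -5)
19053/11807 + 1847/(b(c(C(2), 0), -106) - 1*16325) = 19053/11807 + 1847/((-5 - 106) - 1*16325) = 19053*(1/11807) + 1847/(-111 - 16325) = 19053/11807 + 1847/(-16436) = 19053/11807 + 1847*(-1/16436) = 19053/11807 - 1847/16436 = 291347579/194059852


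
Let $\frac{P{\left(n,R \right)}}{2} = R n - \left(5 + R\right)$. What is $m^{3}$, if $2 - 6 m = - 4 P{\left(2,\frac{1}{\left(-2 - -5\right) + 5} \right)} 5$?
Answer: $- \frac{7189057}{216} \approx -33283.0$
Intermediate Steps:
$P{\left(n,R \right)} = -10 - 2 R + 2 R n$ ($P{\left(n,R \right)} = 2 \left(R n - \left(5 + R\right)\right) = 2 \left(-5 - R + R n\right) = -10 - 2 R + 2 R n$)
$m = - \frac{193}{6}$ ($m = \frac{1}{3} - \frac{- 4 \left(-10 - \frac{2}{\left(-2 - -5\right) + 5} + 2 \frac{1}{\left(-2 - -5\right) + 5} \cdot 2\right) 5}{6} = \frac{1}{3} - \frac{- 4 \left(-10 - \frac{2}{\left(-2 + 5\right) + 5} + 2 \frac{1}{\left(-2 + 5\right) + 5} \cdot 2\right) 5}{6} = \frac{1}{3} - \frac{- 4 \left(-10 - \frac{2}{3 + 5} + 2 \frac{1}{3 + 5} \cdot 2\right) 5}{6} = \frac{1}{3} - \frac{- 4 \left(-10 - \frac{2}{8} + 2 \cdot \frac{1}{8} \cdot 2\right) 5}{6} = \frac{1}{3} - \frac{- 4 \left(-10 - \frac{1}{4} + 2 \cdot \frac{1}{8} \cdot 2\right) 5}{6} = \frac{1}{3} - \frac{- 4 \left(-10 - \frac{1}{4} + \frac{1}{2}\right) 5}{6} = \frac{1}{3} - \frac{\left(-4\right) \left(- \frac{39}{4}\right) 5}{6} = \frac{1}{3} - \frac{39 \cdot 5}{6} = \frac{1}{3} - \frac{65}{2} = - \frac{193}{6} \approx -32.167$)
$m^{3} = \left(- \frac{193}{6}\right)^{3} = - \frac{7189057}{216}$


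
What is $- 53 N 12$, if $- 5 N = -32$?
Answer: $- \frac{20352}{5} \approx -4070.4$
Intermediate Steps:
$N = \frac{32}{5}$ ($N = \left(- \frac{1}{5}\right) \left(-32\right) = \frac{32}{5} \approx 6.4$)
$- 53 N 12 = \left(-53\right) \frac{32}{5} \cdot 12 = \left(- \frac{1696}{5}\right) 12 = - \frac{20352}{5}$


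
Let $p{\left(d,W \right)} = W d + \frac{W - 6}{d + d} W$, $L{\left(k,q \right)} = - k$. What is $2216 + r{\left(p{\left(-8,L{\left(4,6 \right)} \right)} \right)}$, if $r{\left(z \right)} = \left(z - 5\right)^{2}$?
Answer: $\frac{11265}{4} \approx 2816.3$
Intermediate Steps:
$p{\left(d,W \right)} = W d + \frac{W \left(-6 + W\right)}{2 d}$ ($p{\left(d,W \right)} = W d + \frac{-6 + W}{2 d} W = W d + \frac{W \left(-6 + W\right)}{2 d}$)
$r{\left(z \right)} = \left(-5 + z\right)^{2}$
$2216 + r{\left(p{\left(-8,L{\left(4,6 \right)} \right)} \right)} = 2216 + \left(-5 + \frac{\left(-1\right) 4 \left(-6 - 4 + 2 \left(-8\right)^{2}\right)}{2 \left(-8\right)}\right)^{2} = 2216 + \left(-5 + \frac{1}{2} \left(-4\right) \left(- \frac{1}{8}\right) \left(-6 - 4 + 2 \cdot 64\right)\right)^{2} = 2216 + \left(-5 + \frac{1}{2} \left(-4\right) \left(- \frac{1}{8}\right) \left(-6 - 4 + 128\right)\right)^{2} = 2216 + \left(-5 + \frac{1}{2} \left(-4\right) \left(- \frac{1}{8}\right) 118\right)^{2} = 2216 + \left(-5 + \frac{59}{2}\right)^{2} = 2216 + \left(\frac{49}{2}\right)^{2} = 2216 + \frac{2401}{4} = \frac{11265}{4}$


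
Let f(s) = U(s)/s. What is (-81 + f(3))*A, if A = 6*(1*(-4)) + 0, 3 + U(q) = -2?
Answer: 1984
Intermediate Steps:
U(q) = -5 (U(q) = -3 - 2 = -5)
A = -24 (A = 6*(-4) + 0 = -24 + 0 = -24)
f(s) = -5/s
(-81 + f(3))*A = (-81 - 5/3)*(-24) = -248/3*(-24) = 1984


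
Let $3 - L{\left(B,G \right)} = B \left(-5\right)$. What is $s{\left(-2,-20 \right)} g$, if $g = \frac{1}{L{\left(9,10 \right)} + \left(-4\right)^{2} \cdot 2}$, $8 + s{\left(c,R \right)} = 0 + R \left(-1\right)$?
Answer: $\frac{3}{20} \approx 0.15$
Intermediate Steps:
$L{\left(B,G \right)} = 3 + 5 B$ ($L{\left(B,G \right)} = 3 - B \left(-5\right) = 3 - - 5 B = 3 + 5 B$)
$s{\left(c,R \right)} = -8 - R$ ($s{\left(c,R \right)} = -8 + \left(0 + R \left(-1\right)\right) = -8 + \left(0 - R\right) = -8 - R$)
$g = \frac{1}{80}$ ($g = \frac{1}{\left(3 + 5 \cdot 9\right) + \left(-4\right)^{2} \cdot 2} = \frac{1}{\left(3 + 45\right) + 16 \cdot 2} = \frac{1}{48 + 32} = \frac{1}{80} \approx 0.0125$)
$s{\left(-2,-20 \right)} g = \left(-8 - -20\right) \frac{1}{80} = \left(-8 + 20\right) \frac{1}{80} = 12 \cdot \frac{1}{80} = \frac{3}{20}$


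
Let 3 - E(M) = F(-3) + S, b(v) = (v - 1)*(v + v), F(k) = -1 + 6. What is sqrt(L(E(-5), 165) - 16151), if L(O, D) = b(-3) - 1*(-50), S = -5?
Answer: I*sqrt(16077) ≈ 126.8*I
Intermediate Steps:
F(k) = 5
b(v) = 2*v*(-1 + v) (b(v) = (-1 + v)*(2*v) = 2*v*(-1 + v))
E(M) = 3 (E(M) = 3 - (5 - 5) = 3 - 1*0 = 3 + 0 = 3)
L(O, D) = 74 (L(O, D) = 2*(-3)*(-1 - 3) - 1*(-50) = 2*(-3)*(-4) + 50 = 24 + 50 = 74)
sqrt(L(E(-5), 165) - 16151) = sqrt(74 - 16151) = sqrt(-16077) = I*sqrt(16077)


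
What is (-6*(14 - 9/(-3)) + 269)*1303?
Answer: 217601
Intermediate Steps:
(-6*(14 - 9/(-3)) + 269)*1303 = (-6*(14 - 9*(-⅓)) + 269)*1303 = (-6*(14 + 3) + 269)*1303 = (-6*17 + 269)*1303 = (-102 + 269)*1303 = 167*1303 = 217601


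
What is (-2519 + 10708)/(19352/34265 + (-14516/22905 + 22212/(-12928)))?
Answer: -4154447270524320/906634797197 ≈ -4582.3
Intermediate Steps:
(-2519 + 10708)/(19352/34265 + (-14516/22905 + 22212/(-12928))) = 8189/(19352*(1/34265) + (-14516*1/22905 + 22212*(-1/12928))) = 8189/(19352/34265 + (-14516/22905 - 5553/3232)) = 8189/(19352/34265 - 174107177/74028960) = 8189/(-906634797197/507320462880) = 8189*(-507320462880/906634797197) = -4154447270524320/906634797197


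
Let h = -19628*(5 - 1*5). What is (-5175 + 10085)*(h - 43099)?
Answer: -211616090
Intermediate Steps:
h = 0 (h = -19628*(5 - 5) = -19628*0 = 0)
(-5175 + 10085)*(h - 43099) = (-5175 + 10085)*(0 - 43099) = 4910*(-43099) = -211616090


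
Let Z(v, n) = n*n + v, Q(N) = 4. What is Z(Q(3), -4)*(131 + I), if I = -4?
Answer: 2540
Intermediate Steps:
Z(v, n) = v + n² (Z(v, n) = n² + v = v + n²)
Z(Q(3), -4)*(131 + I) = (4 + (-4)²)*(131 - 4) = (4 + 16)*127 = 20*127 = 2540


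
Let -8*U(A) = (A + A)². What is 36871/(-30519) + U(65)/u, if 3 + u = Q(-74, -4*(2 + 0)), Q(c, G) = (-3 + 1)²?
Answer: -129016517/61038 ≈ -2113.7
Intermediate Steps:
Q(c, G) = 4 (Q(c, G) = (-2)² = 4)
U(A) = -A²/2 (U(A) = -(A + A)²/8 = -4*A²/8 = -A²/2)
u = 1 (u = -3 + 4 = 1)
36871/(-30519) + U(65)/u = 36871/(-30519) - ½*65²/1 = 36871*(-1/30519) - ½*4225*1 = -36871/30519 - 4225/2*1 = -36871/30519 - 4225/2 = -129016517/61038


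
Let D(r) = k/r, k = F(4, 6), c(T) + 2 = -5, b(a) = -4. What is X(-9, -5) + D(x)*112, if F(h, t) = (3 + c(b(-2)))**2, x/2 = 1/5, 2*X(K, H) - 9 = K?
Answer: 4480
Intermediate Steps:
c(T) = -7 (c(T) = -2 - 5 = -7)
X(K, H) = 9/2 + K/2
x = 2/5 ≈ 0.40000
F(h, t) = 16 (F(h, t) = (3 - 7)**2 = (-4)**2 = 16)
k = 16
D(r) = 16/r
X(-9, -5) + D(x)*112 = (9/2 + (1/2)*(-9)) + (16/(2/5))*112 = (9/2 - 9/2) + (16*(5/2))*112 = 0 + 40*112 = 0 + 4480 = 4480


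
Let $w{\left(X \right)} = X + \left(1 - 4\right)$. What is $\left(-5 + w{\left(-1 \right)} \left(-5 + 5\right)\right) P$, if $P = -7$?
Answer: $35$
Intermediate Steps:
$w{\left(X \right)} = -3 + X$ ($w{\left(X \right)} = X + \left(1 - 4\right) = X - 3 = -3 + X$)
$\left(-5 + w{\left(-1 \right)} \left(-5 + 5\right)\right) P = \left(-5 + \left(-3 - 1\right) \left(-5 + 5\right)\right) \left(-7\right) = \left(-5 - 0\right) \left(-7\right) = \left(-5 + 0\right) \left(-7\right) = \left(-5\right) \left(-7\right) = 35$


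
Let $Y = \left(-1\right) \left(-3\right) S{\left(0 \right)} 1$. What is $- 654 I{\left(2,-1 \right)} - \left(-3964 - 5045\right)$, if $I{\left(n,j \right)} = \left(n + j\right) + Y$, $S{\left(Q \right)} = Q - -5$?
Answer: $-1455$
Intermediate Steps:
$S{\left(Q \right)} = 5 + Q$ ($S{\left(Q \right)} = Q + 5 = 5 + Q$)
$Y = 15$ ($Y = \left(-1\right) \left(-3\right) \left(5 + 0\right) 1 = 3 \cdot 5 \cdot 1 = 15 \cdot 1 = 15$)
$I{\left(n,j \right)} = 15 + j + n$ ($I{\left(n,j \right)} = \left(n + j\right) + 15 = \left(j + n\right) + 15 = 15 + j + n$)
$- 654 I{\left(2,-1 \right)} - \left(-3964 - 5045\right) = - 654 \left(15 - 1 + 2\right) - \left(-3964 - 5045\right) = \left(-654\right) 16 - -9009 = -10464 + 9009 = -1455$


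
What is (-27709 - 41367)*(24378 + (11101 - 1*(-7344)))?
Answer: -2958041548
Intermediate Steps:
(-27709 - 41367)*(24378 + (11101 - 1*(-7344))) = -69076*(24378 + (11101 + 7344)) = -69076*(24378 + 18445) = -69076*42823 = -2958041548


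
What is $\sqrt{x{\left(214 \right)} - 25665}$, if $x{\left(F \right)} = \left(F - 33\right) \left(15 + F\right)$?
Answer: $2 \sqrt{3946} \approx 125.63$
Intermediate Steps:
$x{\left(F \right)} = \left(-33 + F\right) \left(15 + F\right)$
$\sqrt{x{\left(214 \right)} - 25665} = \sqrt{\left(-495 + 214^{2} - 3852\right) - 25665} = \sqrt{\left(-495 + 45796 - 3852\right) - 25665} = \sqrt{41449 - 25665} = \sqrt{15784} = 2 \sqrt{3946}$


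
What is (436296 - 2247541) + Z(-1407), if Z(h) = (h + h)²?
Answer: 6107351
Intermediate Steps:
Z(h) = 4*h² (Z(h) = (2*h)² = 4*h²)
(436296 - 2247541) + Z(-1407) = (436296 - 2247541) + 4*(-1407)² = -1811245 + 4*1979649 = -1811245 + 7918596 = 6107351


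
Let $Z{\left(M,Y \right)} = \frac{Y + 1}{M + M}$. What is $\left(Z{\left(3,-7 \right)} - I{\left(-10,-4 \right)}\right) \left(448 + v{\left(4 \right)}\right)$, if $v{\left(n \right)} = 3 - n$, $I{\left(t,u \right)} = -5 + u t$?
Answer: $-16092$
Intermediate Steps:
$Z{\left(M,Y \right)} = \frac{1 + Y}{2 M}$
$I{\left(t,u \right)} = -5 + t u$
$\left(Z{\left(3,-7 \right)} - I{\left(-10,-4 \right)}\right) \left(448 + v{\left(4 \right)}\right) = \left(\frac{1 - 7}{2 \cdot 3} - \left(-5 - -40\right)\right) \left(448 + \left(3 - 4\right)\right) = \left(\frac{1}{2} \cdot \frac{1}{3} \left(-6\right) - \left(-5 + 40\right)\right) \left(448 + \left(3 - 4\right)\right) = \left(-1 - 35\right) \left(448 - 1\right) = \left(-1 - 35\right) 447 = \left(-36\right) 447 = -16092$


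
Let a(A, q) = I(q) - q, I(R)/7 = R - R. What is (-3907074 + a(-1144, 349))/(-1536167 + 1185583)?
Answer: 300571/26968 ≈ 11.145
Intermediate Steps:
I(R) = 0 (I(R) = 7*(R - R) = 7*0 = 0)
a(A, q) = -q (a(A, q) = 0 - q = -q)
(-3907074 + a(-1144, 349))/(-1536167 + 1185583) = (-3907074 - 1*349)/(-1536167 + 1185583) = (-3907074 - 349)/(-350584) = -3907423*(-1/350584) = 300571/26968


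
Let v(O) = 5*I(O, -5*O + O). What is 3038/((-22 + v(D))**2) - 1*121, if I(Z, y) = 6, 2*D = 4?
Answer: -2353/32 ≈ -73.531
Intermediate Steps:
D = 2 (D = (1/2)*4 = 2)
v(O) = 30 (v(O) = 5*6 = 30)
3038/((-22 + v(D))**2) - 1*121 = 3038/((-22 + 30)**2) - 1*121 = 3038/(8**2) - 121 = 3038/64 - 121 = 3038*(1/64) - 121 = 1519/32 - 121 = -2353/32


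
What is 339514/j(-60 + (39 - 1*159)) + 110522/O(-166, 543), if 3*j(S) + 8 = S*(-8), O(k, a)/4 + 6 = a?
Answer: 1638335/2148 ≈ 762.73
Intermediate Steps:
O(k, a) = -24 + 4*a
j(S) = -8/3 - 8*S/3 (j(S) = -8/3 + (S*(-8))/3 = -8/3 + (-8*S)/3 = -8/3 - 8*S/3)
339514/j(-60 + (39 - 1*159)) + 110522/O(-166, 543) = 339514/(-8/3 - 8*(-60 + (39 - 1*159))/3) + 110522/(-24 + 4*543) = 339514/(-8/3 - 8*(-60 + (39 - 159))/3) + 110522/(-24 + 2172) = 339514/(-8/3 - 8*(-60 - 120)/3) + 110522/2148 = 339514/(-8/3 - 8/3*(-180)) + 110522*(1/2148) = 339514/(-8/3 + 480) + 55261/1074 = 339514/(1432/3) + 55261/1074 = 339514*(3/1432) + 55261/1074 = 509271/716 + 55261/1074 = 1638335/2148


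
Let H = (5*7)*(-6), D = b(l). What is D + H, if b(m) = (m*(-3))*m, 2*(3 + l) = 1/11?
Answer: -114315/484 ≈ -236.19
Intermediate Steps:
l = -65/22 (l = -3 + (1/2)/11 = -3 + (1/2)*(1/11) = -3 + 1/22 = -65/22 ≈ -2.9545)
b(m) = -3*m**2 (b(m) = (-3*m)*m = -3*m**2)
D = -12675/484 (D = -3*(-65/22)**2 = -3*4225/484 = -12675/484 ≈ -26.188)
H = -210 (H = 35*(-6) = -210)
D + H = -12675/484 - 210 = -114315/484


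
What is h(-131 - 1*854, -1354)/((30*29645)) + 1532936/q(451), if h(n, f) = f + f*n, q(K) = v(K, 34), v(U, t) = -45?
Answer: -45441889216/1334025 ≈ -34064.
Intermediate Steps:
q(K) = -45
h(-131 - 1*854, -1354)/((30*29645)) + 1532936/q(451) = (-1354*(1 + (-131 - 1*854)))/((30*29645)) + 1532936/(-45) = -1354*(1 + (-131 - 854))/889350 + 1532936*(-1/45) = -1354*(1 - 985)*(1/889350) - 1532936/45 = -1354*(-984)*(1/889350) - 1532936/45 = 1332336*(1/889350) - 1532936/45 = 222056/148225 - 1532936/45 = -45441889216/1334025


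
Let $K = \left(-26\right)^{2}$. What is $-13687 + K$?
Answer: $-13011$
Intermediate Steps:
$K = 676$
$-13687 + K = -13687 + 676 = -13011$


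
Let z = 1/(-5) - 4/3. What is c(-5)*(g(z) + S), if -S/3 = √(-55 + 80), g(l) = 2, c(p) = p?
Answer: 65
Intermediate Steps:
z = -23/15 (z = 1*(-⅕) - 4*⅓ = -⅕ - 4/3 = -23/15 ≈ -1.5333)
S = -15 (S = -3*√(-55 + 80) = -3*√25 = -3*5 = -15)
c(-5)*(g(z) + S) = -5*(2 - 15) = -5*(-13) = 65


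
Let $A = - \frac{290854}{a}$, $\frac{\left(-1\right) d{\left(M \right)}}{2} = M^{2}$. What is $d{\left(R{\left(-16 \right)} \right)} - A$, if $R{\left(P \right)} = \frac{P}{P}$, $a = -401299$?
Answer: $- \frac{1093452}{401299} \approx -2.7248$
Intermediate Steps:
$R{\left(P \right)} = 1$
$d{\left(M \right)} = - 2 M^{2}$
$A = \frac{290854}{401299}$ ($A = - \frac{290854}{-401299} = \left(-290854\right) \left(- \frac{1}{401299}\right) = \frac{290854}{401299} \approx 0.72478$)
$d{\left(R{\left(-16 \right)} \right)} - A = - 2 \cdot 1^{2} - \frac{290854}{401299} = \left(-2\right) 1 - \frac{290854}{401299} = -2 - \frac{290854}{401299} = - \frac{1093452}{401299}$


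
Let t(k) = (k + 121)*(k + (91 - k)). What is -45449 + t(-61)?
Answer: -39989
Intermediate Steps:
t(k) = 11011 + 91*k (t(k) = (121 + k)*91 = 11011 + 91*k)
-45449 + t(-61) = -45449 + (11011 + 91*(-61)) = -45449 + (11011 - 5551) = -45449 + 5460 = -39989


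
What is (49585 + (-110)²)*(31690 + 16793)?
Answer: 2990673855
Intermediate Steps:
(49585 + (-110)²)*(31690 + 16793) = (49585 + 12100)*48483 = 61685*48483 = 2990673855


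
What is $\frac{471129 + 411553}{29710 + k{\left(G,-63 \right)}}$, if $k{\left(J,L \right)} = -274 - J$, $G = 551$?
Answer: $\frac{8098}{265} \approx 30.559$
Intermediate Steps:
$\frac{471129 + 411553}{29710 + k{\left(G,-63 \right)}} = \frac{471129 + 411553}{29710 - 825} = \frac{882682}{29710 - 825} = \frac{882682}{28885} = 882682 \cdot \frac{1}{28885} = \frac{8098}{265}$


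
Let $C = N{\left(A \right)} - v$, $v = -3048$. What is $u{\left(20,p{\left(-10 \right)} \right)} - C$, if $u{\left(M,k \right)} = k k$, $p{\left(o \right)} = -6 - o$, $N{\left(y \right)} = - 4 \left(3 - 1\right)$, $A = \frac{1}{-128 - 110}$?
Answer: $-3024$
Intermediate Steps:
$A = - \frac{1}{238}$ ($A = \frac{1}{-238} = - \frac{1}{238} \approx -0.0042017$)
$N{\left(y \right)} = -8$ ($N{\left(y \right)} = \left(-4\right) 2 = -8$)
$u{\left(M,k \right)} = k^{2}$
$C = 3040$ ($C = -8 - -3048 = -8 + 3048 = 3040$)
$u{\left(20,p{\left(-10 \right)} \right)} - C = \left(-6 - -10\right)^{2} - 3040 = \left(-6 + 10\right)^{2} - 3040 = 4^{2} - 3040 = 16 - 3040 = -3024$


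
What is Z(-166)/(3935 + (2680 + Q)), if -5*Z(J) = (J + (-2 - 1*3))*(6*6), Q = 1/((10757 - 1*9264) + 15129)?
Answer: 102325032/549772655 ≈ 0.18612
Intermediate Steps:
Q = 1/16622 (Q = 1/((10757 - 9264) + 15129) = 1/(1493 + 15129) = 1/16622 ≈ 6.0161e-5)
Z(J) = 36 - 36*J/5 (Z(J) = -(J + (-2 - 1*3))*6*6/5 = -(J + (-2 - 3))*36/5 = -(J - 5)*36/5 = -(-5 + J)*36/5 = -(-180 + 36*J)/5 = 36 - 36*J/5)
Z(-166)/(3935 + (2680 + Q)) = (36 - 36/5*(-166))/(3935 + (2680 + 1/16622)) = (36 + 5976/5)/(3935 + 44546961/16622) = 6156/(5*(109954531/16622)) = (6156/5)*(16622/109954531) = 102325032/549772655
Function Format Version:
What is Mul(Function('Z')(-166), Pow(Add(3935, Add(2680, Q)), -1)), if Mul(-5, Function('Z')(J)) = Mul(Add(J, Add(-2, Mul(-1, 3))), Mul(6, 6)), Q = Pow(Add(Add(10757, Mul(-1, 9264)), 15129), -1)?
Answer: Rational(102325032, 549772655) ≈ 0.18612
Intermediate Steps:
Q = Rational(1, 16622) (Q = Pow(Add(Add(10757, -9264), 15129), -1) = Pow(Add(1493, 15129), -1) = Pow(16622, -1) = Rational(1, 16622) ≈ 6.0161e-5)
Function('Z')(J) = Add(36, Mul(Rational(-36, 5), J)) (Function('Z')(J) = Mul(Rational(-1, 5), Mul(Add(J, Add(-2, Mul(-1, 3))), Mul(6, 6))) = Mul(Rational(-1, 5), Mul(Add(J, Add(-2, -3)), 36)) = Mul(Rational(-1, 5), Mul(Add(J, -5), 36)) = Mul(Rational(-1, 5), Mul(Add(-5, J), 36)) = Mul(Rational(-1, 5), Add(-180, Mul(36, J))) = Add(36, Mul(Rational(-36, 5), J)))
Mul(Function('Z')(-166), Pow(Add(3935, Add(2680, Q)), -1)) = Mul(Add(36, Mul(Rational(-36, 5), -166)), Pow(Add(3935, Add(2680, Rational(1, 16622))), -1)) = Mul(Add(36, Rational(5976, 5)), Pow(Add(3935, Rational(44546961, 16622)), -1)) = Mul(Rational(6156, 5), Pow(Rational(109954531, 16622), -1)) = Mul(Rational(6156, 5), Rational(16622, 109954531)) = Rational(102325032, 549772655)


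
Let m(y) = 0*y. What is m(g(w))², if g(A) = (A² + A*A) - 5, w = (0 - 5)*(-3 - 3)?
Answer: 0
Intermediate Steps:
w = 30 (w = -5*(-6) = 30)
g(A) = -5 + 2*A² (g(A) = (A² + A²) - 5 = 2*A² - 5 = -5 + 2*A²)
m(y) = 0
m(g(w))² = 0² = 0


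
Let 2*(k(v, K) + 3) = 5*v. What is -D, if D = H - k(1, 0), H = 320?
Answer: -641/2 ≈ -320.50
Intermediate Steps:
k(v, K) = -3 + 5*v/2 (k(v, K) = -3 + (5*v)/2 = -3 + 5*v/2)
D = 641/2 (D = 320 - (-3 + (5/2)*1) = 320 - (-3 + 5/2) = 320 - 1*(-½) = 320 + ½ = 641/2 ≈ 320.50)
-D = -1*641/2 = -641/2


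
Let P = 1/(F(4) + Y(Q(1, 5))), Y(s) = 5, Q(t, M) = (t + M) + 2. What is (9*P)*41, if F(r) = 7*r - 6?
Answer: 41/3 ≈ 13.667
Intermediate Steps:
Q(t, M) = 2 + M + t (Q(t, M) = (M + t) + 2 = 2 + M + t)
F(r) = -6 + 7*r
P = 1/27 (P = 1/((-6 + 7*4) + 5) = 1/((-6 + 28) + 5) = 1/(22 + 5) = 1/27 ≈ 0.037037)
(9*P)*41 = (9*(1/27))*41 = (⅓)*41 = 41/3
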